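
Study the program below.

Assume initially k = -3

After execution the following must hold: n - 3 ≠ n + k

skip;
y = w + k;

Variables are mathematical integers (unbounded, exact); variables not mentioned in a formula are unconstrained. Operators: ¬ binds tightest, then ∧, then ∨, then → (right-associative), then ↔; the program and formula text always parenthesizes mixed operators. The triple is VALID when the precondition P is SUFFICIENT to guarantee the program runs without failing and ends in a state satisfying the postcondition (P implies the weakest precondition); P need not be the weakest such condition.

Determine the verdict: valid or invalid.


Working backward. After the program, the postcondition n - 3 ≠ n + k must hold; in canonical form it is k ≠ -3.
Before y := w + k: k ≠ -3
Before skip: k ≠ -3
The weakest precondition is k ≠ -3.
Check whether k = -3 implies it.
Countermodel: at the initial state k = -3, the precondition holds but the weakest precondition fails.
Answer: invalid


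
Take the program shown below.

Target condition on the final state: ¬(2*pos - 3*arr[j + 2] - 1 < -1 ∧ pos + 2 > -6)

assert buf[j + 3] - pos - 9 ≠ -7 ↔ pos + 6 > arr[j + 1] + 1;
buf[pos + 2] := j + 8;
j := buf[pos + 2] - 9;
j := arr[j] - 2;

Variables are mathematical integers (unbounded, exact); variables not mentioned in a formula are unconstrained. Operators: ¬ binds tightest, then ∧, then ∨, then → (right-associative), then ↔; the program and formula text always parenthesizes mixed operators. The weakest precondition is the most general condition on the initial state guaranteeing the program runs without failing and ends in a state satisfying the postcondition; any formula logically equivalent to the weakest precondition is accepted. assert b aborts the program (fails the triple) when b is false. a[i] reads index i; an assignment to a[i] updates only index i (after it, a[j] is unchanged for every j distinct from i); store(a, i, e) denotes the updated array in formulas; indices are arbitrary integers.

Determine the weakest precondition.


Working backward. After the program, the postcondition ¬(2*pos - 3*arr[j + 2] - 1 < -1 ∧ pos + 2 > -6) must hold; in canonical form it is ¬(2*pos < 3*arr[j + 2] ∧ pos > -8).
Before j := arr[j] - 2: ¬(2*pos < 3*arr[arr[j]] ∧ pos > -8)
Before j := buf[pos + 2] - 9: ¬(2*pos < 3*arr[arr[buf[pos + 2] - 9]] ∧ pos > -8)
Before buf[pos + 2] := j + 8: ¬(2*pos < 3*arr[arr[store(buf, pos + 2, j + 8)[pos + 2] - 9]] ∧ pos > -8)
Before assert buf[j + 3] - pos - 9 ≠ -7 ↔ pos + 6 > arr[j + 1] + 1: (buf[j + 3] ≠ pos + 2 ↔ pos > arr[j + 1] - 5) ∧ (¬(2*pos < 3*arr[arr[store(buf, pos + 2, j + 8)[pos + 2] - 9]] ∧ pos > -8))
Answer: WP = (buf[j + 3] ≠ pos + 2 ↔ pos > arr[j + 1] - 5) ∧ (¬(2*pos < 3*arr[arr[store(buf, pos + 2, j + 8)[pos + 2] - 9]] ∧ pos > -8))


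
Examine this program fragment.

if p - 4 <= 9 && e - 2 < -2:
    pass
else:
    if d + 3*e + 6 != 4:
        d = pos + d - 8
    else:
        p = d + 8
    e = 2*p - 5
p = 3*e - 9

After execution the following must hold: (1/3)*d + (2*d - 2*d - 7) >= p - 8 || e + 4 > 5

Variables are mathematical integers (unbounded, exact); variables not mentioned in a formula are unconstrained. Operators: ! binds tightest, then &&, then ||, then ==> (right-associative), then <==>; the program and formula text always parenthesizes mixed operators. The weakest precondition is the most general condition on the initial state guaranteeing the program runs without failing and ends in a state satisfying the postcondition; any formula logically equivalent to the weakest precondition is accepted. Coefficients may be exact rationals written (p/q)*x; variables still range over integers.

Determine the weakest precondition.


Working backward. After the program, the postcondition (1/3)*d + (2*d - 2*d - 7) >= p - 8 || e + 4 > 5 must hold; in canonical form it is (1/3)*d >= p - 1 || e > 1.
Before p := 3*e - 9: (1/3)*d >= 3*e - 10 || e > 1
Then branch requires (1/3)*d >= 3*e - 10 || e > 1; else branch requires (d + 3*e != -2 ==> ((1/3)*d + (1/3)*pos >= 6*p - 67/3 || 2*p > 6)) && ((!(d + 3*e != -2)) ==> ((17/3)*d <= -23 || 2*d > -10)).
Before the if: ((p <= 13 && e < 0) ==> ((1/3)*d >= 3*e - 10 || e > 1)) && ((!(p <= 13 && e < 0)) ==> ((d + 3*e != -2 ==> ((1/3)*d + (1/3)*pos >= 6*p - 67/3 || 2*p > 6)) && ((!(d + 3*e != -2)) ==> ((17/3)*d <= -23 || 2*d > -10))))
Answer: WP = ((p <= 13 && e < 0) ==> ((1/3)*d >= 3*e - 10 || e > 1)) && ((!(p <= 13 && e < 0)) ==> ((d + 3*e != -2 ==> ((1/3)*d + (1/3)*pos >= 6*p - 67/3 || 2*p > 6)) && ((!(d + 3*e != -2)) ==> ((17/3)*d <= -23 || 2*d > -10))))


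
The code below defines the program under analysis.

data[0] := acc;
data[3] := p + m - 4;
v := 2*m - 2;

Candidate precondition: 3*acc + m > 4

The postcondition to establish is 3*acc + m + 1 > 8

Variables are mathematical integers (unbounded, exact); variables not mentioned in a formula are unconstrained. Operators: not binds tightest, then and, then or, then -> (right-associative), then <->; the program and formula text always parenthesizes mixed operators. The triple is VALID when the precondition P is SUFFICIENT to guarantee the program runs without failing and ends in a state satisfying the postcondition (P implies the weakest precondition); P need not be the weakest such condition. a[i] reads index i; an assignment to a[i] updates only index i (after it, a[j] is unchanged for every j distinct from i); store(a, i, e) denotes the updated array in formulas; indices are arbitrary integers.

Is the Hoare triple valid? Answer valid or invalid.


Working backward. After the program, the postcondition 3*acc + m + 1 > 8 must hold; in canonical form it is 3*acc + m > 7.
Before v := 2*m - 2: 3*acc + m > 7
Before data[3] := p + m - 4: 3*acc + m > 7
Before data[0] := acc: 3*acc + m > 7
The weakest precondition is 3*acc + m > 7.
Check whether 3*acc + m > 4 implies it.
Countermodel: at the initial state acc = 0, m = 5, the precondition holds but the weakest precondition fails.
Answer: invalid


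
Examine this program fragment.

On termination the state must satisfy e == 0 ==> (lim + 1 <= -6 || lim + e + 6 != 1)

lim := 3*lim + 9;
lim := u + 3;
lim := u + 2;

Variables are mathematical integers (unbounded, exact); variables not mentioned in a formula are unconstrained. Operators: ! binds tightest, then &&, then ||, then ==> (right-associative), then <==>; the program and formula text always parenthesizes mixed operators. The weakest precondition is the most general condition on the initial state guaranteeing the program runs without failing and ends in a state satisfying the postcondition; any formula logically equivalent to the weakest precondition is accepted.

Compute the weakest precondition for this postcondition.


Working backward. After the program, the postcondition e == 0 ==> (lim + 1 <= -6 || lim + e + 6 != 1) must hold; in canonical form it is e == 0 ==> (lim <= -7 || e + lim != -5).
Before lim := u + 2: e == 0 ==> (u <= -9 || e + u != -7)
Before lim := u + 3: e == 0 ==> (u <= -9 || e + u != -7)
Before lim := 3*lim + 9: e == 0 ==> (u <= -9 || e + u != -7)
Answer: WP = e == 0 ==> (u <= -9 || e + u != -7)


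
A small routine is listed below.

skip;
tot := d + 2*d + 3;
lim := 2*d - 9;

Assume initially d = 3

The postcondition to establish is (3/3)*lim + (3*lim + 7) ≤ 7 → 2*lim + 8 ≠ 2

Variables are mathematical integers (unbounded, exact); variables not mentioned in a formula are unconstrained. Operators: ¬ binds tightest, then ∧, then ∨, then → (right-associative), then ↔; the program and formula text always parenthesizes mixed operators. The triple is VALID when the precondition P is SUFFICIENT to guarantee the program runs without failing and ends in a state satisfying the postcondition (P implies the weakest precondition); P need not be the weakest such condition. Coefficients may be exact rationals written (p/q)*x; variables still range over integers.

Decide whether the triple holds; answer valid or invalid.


Working backward. After the program, the postcondition (3/3)*lim + (3*lim + 7) ≤ 7 → 2*lim + 8 ≠ 2 must hold; in canonical form it is 4*lim ≤ 0 → 2*lim ≠ -6.
Before lim := 2*d - 9: 8*d ≤ 36 → 4*d ≠ 12
Before tot := d + 2*d + 3: 8*d ≤ 36 → 4*d ≠ 12
Before skip: 8*d ≤ 36 → 4*d ≠ 12
The weakest precondition is 8*d ≤ 36 → 4*d ≠ 12.
Check whether d = 3 implies it.
Countermodel: at the initial state d = 3, the precondition holds but the weakest precondition fails.
Answer: invalid


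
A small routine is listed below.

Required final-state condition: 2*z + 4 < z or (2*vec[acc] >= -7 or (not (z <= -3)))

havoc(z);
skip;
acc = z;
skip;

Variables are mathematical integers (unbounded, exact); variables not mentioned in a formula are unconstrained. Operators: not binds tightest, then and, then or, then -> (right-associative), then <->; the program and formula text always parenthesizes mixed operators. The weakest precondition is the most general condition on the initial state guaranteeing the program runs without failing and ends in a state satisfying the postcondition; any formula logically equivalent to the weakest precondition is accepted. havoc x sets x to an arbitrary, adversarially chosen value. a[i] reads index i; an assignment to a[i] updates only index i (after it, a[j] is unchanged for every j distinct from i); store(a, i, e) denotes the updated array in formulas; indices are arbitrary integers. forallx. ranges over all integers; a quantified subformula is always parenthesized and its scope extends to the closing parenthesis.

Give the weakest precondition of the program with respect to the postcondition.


Working backward. After the program, the postcondition 2*z + 4 < z or (2*vec[acc] >= -7 or (not (z <= -3))) must hold; in canonical form it is z < -4 or 2*vec[acc] >= -7 or (not (z <= -3)).
Before skip: z < -4 or 2*vec[acc] >= -7 or (not (z <= -3))
Before acc := z: z < -4 or 2*vec[z] >= -7 or (not (z <= -3))
Before skip: z < -4 or 2*vec[z] >= -7 or (not (z <= -3))
Before havoc z: forall z_1. (z_1 < -4 or 2*vec[z_1] >= -7 or (not (z_1 <= -3)))
Answer: WP = forall z_1. (z_1 < -4 or 2*vec[z_1] >= -7 or (not (z_1 <= -3)))


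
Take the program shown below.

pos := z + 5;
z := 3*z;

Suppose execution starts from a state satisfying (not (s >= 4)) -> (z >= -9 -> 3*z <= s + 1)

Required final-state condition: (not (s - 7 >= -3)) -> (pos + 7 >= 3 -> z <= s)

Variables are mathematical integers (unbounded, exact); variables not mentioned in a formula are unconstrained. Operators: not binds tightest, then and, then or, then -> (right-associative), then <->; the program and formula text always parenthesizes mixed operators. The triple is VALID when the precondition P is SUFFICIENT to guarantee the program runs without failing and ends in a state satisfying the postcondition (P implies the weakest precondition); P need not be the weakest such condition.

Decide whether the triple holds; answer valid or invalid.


Working backward. After the program, the postcondition (not (s - 7 >= -3)) -> (pos + 7 >= 3 -> z <= s) must hold; in canonical form it is (not (s >= 4)) -> (pos >= -4 -> z <= s).
Before z := 3*z: (not (s >= 4)) -> (pos >= -4 -> 3*z <= s)
Before pos := z + 5: (not (s >= 4)) -> (z >= -9 -> 3*z <= s)
The weakest precondition is (not (s >= 4)) -> (z >= -9 -> 3*z <= s).
Check whether (not (s >= 4)) -> (z >= -9 -> 3*z <= s + 1) implies it.
Countermodel: at the initial state s = -1, z = 0, the precondition holds but the weakest precondition fails.
Answer: invalid


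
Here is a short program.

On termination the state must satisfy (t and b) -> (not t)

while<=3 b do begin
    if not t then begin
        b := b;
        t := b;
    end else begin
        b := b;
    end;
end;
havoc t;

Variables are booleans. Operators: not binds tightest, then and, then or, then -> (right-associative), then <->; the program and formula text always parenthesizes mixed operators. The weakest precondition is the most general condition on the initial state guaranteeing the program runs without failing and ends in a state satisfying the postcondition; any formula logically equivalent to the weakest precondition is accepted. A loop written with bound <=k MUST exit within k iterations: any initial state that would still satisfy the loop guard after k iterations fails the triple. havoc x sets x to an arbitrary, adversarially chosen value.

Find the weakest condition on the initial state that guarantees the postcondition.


Working backward. After the program, (t and b) -> (not t) must hold.
Before havoc t: not b
Before the loop (bound <=3), unroll the exhaustion recursion (WP_0 = exit-now case; WP_j = one more guarded iteration, up to j = 3):
  WP_0: not b
  WP_1: b -> (((not t) -> (not b)) and (t -> (not b)))
  WP_2: b -> (((not t) -> (b -> (b -> (not b)))) and (t -> (b -> (((not t) -> (not b)) and (t -> (not b))))))
  WP_3: b -> (((not t) -> (b -> (((not b) -> (b -> (b -> (not b)))) and (b -> (b -> (b -> (not b))))))) and (t -> (b -> (((not t) -> (b -> (b -> (not b)))) and (t -> (b -> (((not t) -> (not b)) and (t -> (not b)))))))))
So before the loop: b -> (((not t) -> (b -> (((not b) -> (b -> (b -> (not b)))) and (b -> (b -> (b -> (not b))))))) and (t -> (b -> (((not t) -> (b -> (b -> (not b)))) and (t -> (b -> (((not t) -> (not b)) and (t -> (not b)))))))))
Answer: WP = b -> (((not t) -> (b -> (((not b) -> (b -> (b -> (not b)))) and (b -> (b -> (b -> (not b))))))) and (t -> (b -> (((not t) -> (b -> (b -> (not b)))) and (t -> (b -> (((not t) -> (not b)) and (t -> (not b)))))))))


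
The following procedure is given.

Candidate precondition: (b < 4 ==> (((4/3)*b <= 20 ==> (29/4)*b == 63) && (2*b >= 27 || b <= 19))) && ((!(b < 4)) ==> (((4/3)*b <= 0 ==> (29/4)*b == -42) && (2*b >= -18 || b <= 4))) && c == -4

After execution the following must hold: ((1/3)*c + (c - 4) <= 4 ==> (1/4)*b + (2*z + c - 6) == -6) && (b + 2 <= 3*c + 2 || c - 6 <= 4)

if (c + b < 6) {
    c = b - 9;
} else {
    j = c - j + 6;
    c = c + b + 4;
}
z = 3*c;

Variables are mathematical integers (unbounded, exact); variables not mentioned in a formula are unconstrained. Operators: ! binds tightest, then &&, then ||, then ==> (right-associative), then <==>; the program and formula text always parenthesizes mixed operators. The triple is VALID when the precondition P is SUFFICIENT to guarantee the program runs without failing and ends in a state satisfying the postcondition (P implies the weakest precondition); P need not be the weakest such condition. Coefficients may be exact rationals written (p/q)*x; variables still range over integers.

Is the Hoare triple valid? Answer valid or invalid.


Working backward. After the program, the postcondition ((1/3)*c + (c - 4) <= 4 ==> (1/4)*b + (2*z + c - 6) == -6) && (b + 2 <= 3*c + 2 || c - 6 <= 4) must hold; in canonical form it is ((4/3)*c <= 8 ==> (1/4)*b + c + 2*z == 0) && (b <= 3*c || c <= 10).
Before z := 3*c: ((4/3)*c <= 8 ==> (1/4)*b + 7*c == 0) && (b <= 3*c || c <= 10)
Then branch requires ((4/3)*b <= 20 ==> (29/4)*b == 63) && (2*b >= 27 || b <= 19); else branch requires ((4/3)*b + (4/3)*c <= 8/3 ==> (29/4)*b + 7*c == -28) && (2*b + 3*c >= -12 || b + c <= 6).
Before the if: (b + c < 6 ==> (((4/3)*b <= 20 ==> (29/4)*b == 63) && (2*b >= 27 || b <= 19))) && ((!(b + c < 6)) ==> (((4/3)*b + (4/3)*c <= 8/3 ==> (29/4)*b + 7*c == -28) && (2*b + 3*c >= -12 || b + c <= 6)))
The weakest precondition is (b + c < 6 ==> (((4/3)*b <= 20 ==> (29/4)*b == 63) && (2*b >= 27 || b <= 19))) && ((!(b + c < 6)) ==> (((4/3)*b + (4/3)*c <= 8/3 ==> (29/4)*b + 7*c == -28) && (2*b + 3*c >= -12 || b + c <= 6))).
Check whether (b < 4 ==> (((4/3)*b <= 20 ==> (29/4)*b == 63) && (2*b >= 27 || b <= 19))) && ((!(b < 4)) ==> (((4/3)*b <= 0 ==> (29/4)*b == -42) && (2*b >= -18 || b <= 4))) && c == -4 implies it.
Countermodel: at the initial state b = 7, c = -4, the precondition holds but the weakest precondition fails.
Answer: invalid


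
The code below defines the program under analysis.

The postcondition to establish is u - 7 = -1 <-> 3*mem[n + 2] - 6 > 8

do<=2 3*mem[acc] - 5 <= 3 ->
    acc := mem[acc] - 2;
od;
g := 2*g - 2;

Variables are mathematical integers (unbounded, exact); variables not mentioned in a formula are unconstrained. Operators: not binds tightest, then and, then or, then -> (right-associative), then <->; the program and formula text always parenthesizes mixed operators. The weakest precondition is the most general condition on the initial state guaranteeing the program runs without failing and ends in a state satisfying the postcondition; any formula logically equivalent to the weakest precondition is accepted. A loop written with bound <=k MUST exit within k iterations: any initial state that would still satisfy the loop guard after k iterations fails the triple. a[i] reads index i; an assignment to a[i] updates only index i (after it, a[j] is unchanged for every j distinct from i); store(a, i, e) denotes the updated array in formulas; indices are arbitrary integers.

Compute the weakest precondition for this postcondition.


Working backward. After the program, the postcondition u - 7 = -1 <-> 3*mem[n + 2] - 6 > 8 must hold; in canonical form it is u = 6 <-> 3*mem[n + 2] > 14.
Before g := 2*g - 2: u = 6 <-> 3*mem[n + 2] > 14
Before the loop (bound <=2), unroll the exhaustion recursion (WP_0 = exit-now case; WP_j = one more guarded iteration, up to j = 2):
  WP_0: (not (3*mem[acc] <= 8)) and (u = 6 <-> 3*mem[n + 2] > 14)
  WP_1: (3*mem[acc] <= 8 -> ((not (3*mem[mem[acc] - 2] <= 8)) and (u = 6 <-> 3*mem[n + 2] > 14))) and ((not (3*mem[acc] <= 8)) -> (u = 6 <-> 3*mem[n + 2] > 14))
  WP_2: (3*mem[acc] <= 8 -> ((3*mem[mem[acc] - 2] <= 8 -> ((not (3*mem[mem[mem[acc] - 2] - 2] <= 8)) and (u = 6 <-> 3*mem[n + 2] > 14))) and ((not (3*mem[mem[acc] - 2] <= 8)) -> (u = 6 <-> 3*mem[n + 2] > 14)))) and ((not (3*mem[acc] <= 8)) -> (u = 6 <-> 3*mem[n + 2] > 14))
So before the loop: (3*mem[acc] <= 8 -> ((3*mem[mem[acc] - 2] <= 8 -> ((not (3*mem[mem[mem[acc] - 2] - 2] <= 8)) and (u = 6 <-> 3*mem[n + 2] > 14))) and ((not (3*mem[mem[acc] - 2] <= 8)) -> (u = 6 <-> 3*mem[n + 2] > 14)))) and ((not (3*mem[acc] <= 8)) -> (u = 6 <-> 3*mem[n + 2] > 14))
Answer: WP = (3*mem[acc] <= 8 -> ((3*mem[mem[acc] - 2] <= 8 -> ((not (3*mem[mem[mem[acc] - 2] - 2] <= 8)) and (u = 6 <-> 3*mem[n + 2] > 14))) and ((not (3*mem[mem[acc] - 2] <= 8)) -> (u = 6 <-> 3*mem[n + 2] > 14)))) and ((not (3*mem[acc] <= 8)) -> (u = 6 <-> 3*mem[n + 2] > 14))


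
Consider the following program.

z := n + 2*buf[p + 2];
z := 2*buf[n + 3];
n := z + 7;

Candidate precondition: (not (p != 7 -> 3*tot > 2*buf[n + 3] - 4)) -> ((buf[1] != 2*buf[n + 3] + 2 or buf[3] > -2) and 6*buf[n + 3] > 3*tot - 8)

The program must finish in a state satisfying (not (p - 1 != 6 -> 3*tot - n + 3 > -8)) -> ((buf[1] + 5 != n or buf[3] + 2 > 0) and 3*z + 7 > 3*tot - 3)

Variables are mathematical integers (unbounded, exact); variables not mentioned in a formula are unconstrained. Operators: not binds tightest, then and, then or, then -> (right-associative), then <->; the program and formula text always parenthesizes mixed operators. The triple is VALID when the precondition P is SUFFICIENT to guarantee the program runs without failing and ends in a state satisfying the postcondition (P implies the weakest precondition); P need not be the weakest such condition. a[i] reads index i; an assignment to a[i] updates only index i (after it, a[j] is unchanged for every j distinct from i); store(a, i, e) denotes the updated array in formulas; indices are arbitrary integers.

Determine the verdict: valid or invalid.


Working backward. After the program, the postcondition (not (p - 1 != 6 -> 3*tot - n + 3 > -8)) -> ((buf[1] + 5 != n or buf[3] + 2 > 0) and 3*z + 7 > 3*tot - 3) must hold; in canonical form it is (not (p != 7 -> 3*tot > n - 11)) -> ((buf[1] != n - 5 or buf[3] > -2) and 3*z > 3*tot - 10).
Before n := z + 7: (not (p != 7 -> 3*tot > z - 4)) -> ((buf[1] != z + 2 or buf[3] > -2) and 3*z > 3*tot - 10)
Before z := 2*buf[n + 3]: (not (p != 7 -> 3*tot > 2*buf[n + 3] - 4)) -> ((buf[1] != 2*buf[n + 3] + 2 or buf[3] > -2) and 6*buf[n + 3] > 3*tot - 10)
Before z := n + 2*buf[p + 2]: (not (p != 7 -> 3*tot > 2*buf[n + 3] - 4)) -> ((buf[1] != 2*buf[n + 3] + 2 or buf[3] > -2) and 6*buf[n + 3] > 3*tot - 10)
The weakest precondition is (not (p != 7 -> 3*tot > 2*buf[n + 3] - 4)) -> ((buf[1] != 2*buf[n + 3] + 2 or buf[3] > -2) and 6*buf[n + 3] > 3*tot - 10).
Check whether (not (p != 7 -> 3*tot > 2*buf[n + 3] - 4)) -> ((buf[1] != 2*buf[n + 3] + 2 or buf[3] > -2) and 6*buf[n + 3] > 3*tot - 8) implies it.
Every state satisfying the precondition satisfies the weakest precondition: the implication holds.
Answer: valid


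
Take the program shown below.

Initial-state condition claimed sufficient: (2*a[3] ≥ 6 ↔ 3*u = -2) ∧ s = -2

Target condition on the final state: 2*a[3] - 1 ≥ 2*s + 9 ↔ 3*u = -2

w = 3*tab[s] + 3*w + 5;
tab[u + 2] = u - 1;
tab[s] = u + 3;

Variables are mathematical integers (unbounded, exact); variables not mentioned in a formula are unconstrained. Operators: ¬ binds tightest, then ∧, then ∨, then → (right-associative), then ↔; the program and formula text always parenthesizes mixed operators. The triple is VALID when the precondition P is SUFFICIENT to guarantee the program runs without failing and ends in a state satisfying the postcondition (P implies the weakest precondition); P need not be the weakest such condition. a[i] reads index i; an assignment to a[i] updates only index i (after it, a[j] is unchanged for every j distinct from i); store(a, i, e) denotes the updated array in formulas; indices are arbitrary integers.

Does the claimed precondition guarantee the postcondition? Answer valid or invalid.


Working backward. After the program, the postcondition 2*a[3] - 1 ≥ 2*s + 9 ↔ 3*u = -2 must hold; in canonical form it is 2*a[3] ≥ 2*s + 10 ↔ 3*u = -2.
Before tab[s] := u + 3: 2*a[3] ≥ 2*s + 10 ↔ 3*u = -2
Before tab[u + 2] := u - 1: 2*a[3] ≥ 2*s + 10 ↔ 3*u = -2
Before w := 3*tab[s] + 3*w + 5: 2*a[3] ≥ 2*s + 10 ↔ 3*u = -2
The weakest precondition is 2*a[3] ≥ 2*s + 10 ↔ 3*u = -2.
Check whether (2*a[3] ≥ 6 ↔ 3*u = -2) ∧ s = -2 implies it.
Every state satisfying the precondition satisfies the weakest precondition: the implication holds.
Answer: valid


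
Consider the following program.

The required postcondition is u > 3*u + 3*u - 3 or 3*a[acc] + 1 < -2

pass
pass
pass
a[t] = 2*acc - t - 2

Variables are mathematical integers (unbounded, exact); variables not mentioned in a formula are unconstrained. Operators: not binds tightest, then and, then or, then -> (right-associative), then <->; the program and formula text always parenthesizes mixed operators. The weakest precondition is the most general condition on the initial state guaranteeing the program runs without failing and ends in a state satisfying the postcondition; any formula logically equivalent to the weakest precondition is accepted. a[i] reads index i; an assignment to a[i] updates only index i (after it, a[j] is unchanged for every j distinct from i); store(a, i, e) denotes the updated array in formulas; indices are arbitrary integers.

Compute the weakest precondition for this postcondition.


Working backward. After the program, the postcondition u > 3*u + 3*u - 3 or 3*a[acc] + 1 < -2 must hold; in canonical form it is 5*u < 3 or 3*a[acc] < -3.
Before a[t] := 2*acc - t - 2: 5*u < 3 or 3*store(a, t, 2*acc - t - 2)[acc] < -3
Before skip: 5*u < 3 or 3*store(a, t, 2*acc - t - 2)[acc] < -3
Before skip: 5*u < 3 or 3*store(a, t, 2*acc - t - 2)[acc] < -3
Before skip: 5*u < 3 or 3*store(a, t, 2*acc - t - 2)[acc] < -3
Answer: WP = 5*u < 3 or 3*store(a, t, 2*acc - t - 2)[acc] < -3


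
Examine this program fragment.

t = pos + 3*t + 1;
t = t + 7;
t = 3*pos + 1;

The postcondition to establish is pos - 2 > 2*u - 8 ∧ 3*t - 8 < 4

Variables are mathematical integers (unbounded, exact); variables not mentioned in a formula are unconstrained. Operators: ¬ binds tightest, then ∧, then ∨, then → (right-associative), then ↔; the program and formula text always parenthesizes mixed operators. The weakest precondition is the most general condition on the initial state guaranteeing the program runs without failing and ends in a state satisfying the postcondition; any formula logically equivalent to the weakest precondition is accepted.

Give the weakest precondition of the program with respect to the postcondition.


Working backward. After the program, the postcondition pos - 2 > 2*u - 8 ∧ 3*t - 8 < 4 must hold; in canonical form it is pos > 2*u - 6 ∧ 3*t < 12.
Before t := 3*pos + 1: pos > 2*u - 6 ∧ 9*pos < 9
Before t := t + 7: pos > 2*u - 6 ∧ 9*pos < 9
Before t := pos + 3*t + 1: pos > 2*u - 6 ∧ 9*pos < 9
Answer: WP = pos > 2*u - 6 ∧ 9*pos < 9


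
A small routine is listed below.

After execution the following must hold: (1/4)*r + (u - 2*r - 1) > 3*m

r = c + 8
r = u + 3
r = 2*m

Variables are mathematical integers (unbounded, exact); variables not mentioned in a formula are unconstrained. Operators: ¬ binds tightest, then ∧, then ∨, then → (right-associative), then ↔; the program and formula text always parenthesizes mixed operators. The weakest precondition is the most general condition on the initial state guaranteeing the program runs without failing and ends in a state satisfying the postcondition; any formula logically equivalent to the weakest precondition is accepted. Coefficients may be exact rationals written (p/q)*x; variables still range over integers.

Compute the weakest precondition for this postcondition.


Working backward. After the program, the postcondition (1/4)*r + (u - 2*r - 1) > 3*m must hold; in canonical form it is u > 3*m + (7/4)*r + 1.
Before r := 2*m: u > (13/2)*m + 1
Before r := u + 3: u > (13/2)*m + 1
Before r := c + 8: u > (13/2)*m + 1
Answer: WP = u > (13/2)*m + 1


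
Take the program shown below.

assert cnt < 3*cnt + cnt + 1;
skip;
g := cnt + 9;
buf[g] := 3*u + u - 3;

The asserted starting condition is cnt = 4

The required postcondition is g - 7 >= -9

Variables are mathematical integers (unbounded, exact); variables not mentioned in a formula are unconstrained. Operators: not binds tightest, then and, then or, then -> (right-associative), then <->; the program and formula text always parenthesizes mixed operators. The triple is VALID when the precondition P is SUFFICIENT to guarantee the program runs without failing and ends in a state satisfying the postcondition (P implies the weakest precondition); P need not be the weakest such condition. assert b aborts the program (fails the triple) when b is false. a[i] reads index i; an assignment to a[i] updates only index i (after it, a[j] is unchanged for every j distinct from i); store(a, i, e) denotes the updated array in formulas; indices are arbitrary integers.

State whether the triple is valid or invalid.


Working backward. After the program, the postcondition g - 7 >= -9 must hold; in canonical form it is g >= -2.
Before buf[g] := 3*u + u - 3: g >= -2
Before g := cnt + 9: cnt >= -11
Before skip: cnt >= -11
Before assert cnt < 3*cnt + cnt + 1: 3*cnt > -1 and cnt >= -11
The weakest precondition is 3*cnt > -1 and cnt >= -11.
Check whether cnt = 4 implies it.
Every state satisfying the precondition satisfies the weakest precondition: the implication holds.
Answer: valid


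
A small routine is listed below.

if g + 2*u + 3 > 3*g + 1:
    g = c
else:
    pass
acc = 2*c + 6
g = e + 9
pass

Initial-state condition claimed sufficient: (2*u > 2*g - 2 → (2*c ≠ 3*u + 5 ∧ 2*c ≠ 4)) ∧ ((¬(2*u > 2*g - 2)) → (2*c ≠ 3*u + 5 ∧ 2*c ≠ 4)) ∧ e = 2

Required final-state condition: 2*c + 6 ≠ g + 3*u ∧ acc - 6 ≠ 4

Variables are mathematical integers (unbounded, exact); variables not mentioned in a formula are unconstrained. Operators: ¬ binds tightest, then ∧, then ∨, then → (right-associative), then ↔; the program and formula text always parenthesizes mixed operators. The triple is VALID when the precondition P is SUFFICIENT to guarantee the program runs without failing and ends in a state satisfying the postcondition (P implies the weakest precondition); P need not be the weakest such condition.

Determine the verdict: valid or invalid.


Working backward. After the program, the postcondition 2*c + 6 ≠ g + 3*u ∧ acc - 6 ≠ 4 must hold; in canonical form it is 2*c ≠ g + 3*u - 6 ∧ acc ≠ 10.
Before skip: 2*c ≠ g + 3*u - 6 ∧ acc ≠ 10
Before g := e + 9: 2*c ≠ e + 3*u + 3 ∧ acc ≠ 10
Before acc := 2*c + 6: 2*c ≠ e + 3*u + 3 ∧ 2*c ≠ 4
Then branch requires 2*c ≠ e + 3*u + 3 ∧ 2*c ≠ 4; else branch requires 2*c ≠ e + 3*u + 3 ∧ 2*c ≠ 4.
Before the if: (2*u > 2*g - 2 → (2*c ≠ e + 3*u + 3 ∧ 2*c ≠ 4)) ∧ ((¬(2*u > 2*g - 2)) → (2*c ≠ e + 3*u + 3 ∧ 2*c ≠ 4))
The weakest precondition is (2*u > 2*g - 2 → (2*c ≠ e + 3*u + 3 ∧ 2*c ≠ 4)) ∧ ((¬(2*u > 2*g - 2)) → (2*c ≠ e + 3*u + 3 ∧ 2*c ≠ 4)).
Check whether (2*u > 2*g - 2 → (2*c ≠ 3*u + 5 ∧ 2*c ≠ 4)) ∧ ((¬(2*u > 2*g - 2)) → (2*c ≠ 3*u + 5 ∧ 2*c ≠ 4)) ∧ e = 2 implies it.
Every state satisfying the precondition satisfies the weakest precondition: the implication holds.
Answer: valid


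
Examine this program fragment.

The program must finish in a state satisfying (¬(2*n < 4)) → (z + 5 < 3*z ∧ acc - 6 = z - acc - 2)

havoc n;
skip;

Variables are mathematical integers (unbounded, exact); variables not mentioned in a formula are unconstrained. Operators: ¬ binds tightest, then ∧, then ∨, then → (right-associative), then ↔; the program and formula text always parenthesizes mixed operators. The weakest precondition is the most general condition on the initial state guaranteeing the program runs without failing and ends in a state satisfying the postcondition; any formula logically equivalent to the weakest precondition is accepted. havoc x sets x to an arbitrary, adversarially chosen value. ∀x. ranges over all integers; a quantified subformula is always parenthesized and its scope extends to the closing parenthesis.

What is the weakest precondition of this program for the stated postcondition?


Working backward. After the program, the postcondition (¬(2*n < 4)) → (z + 5 < 3*z ∧ acc - 6 = z - acc - 2) must hold; in canonical form it is (¬(2*n < 4)) → (2*z > 5 ∧ 2*acc = z + 4).
Before skip: (¬(2*n < 4)) → (2*z > 5 ∧ 2*acc = z + 4)
Before havoc n: ∀n_1. ((¬(2*n_1 < 4)) → (2*z > 5 ∧ 2*acc = z + 4))
Answer: WP = ∀n_1. ((¬(2*n_1 < 4)) → (2*z > 5 ∧ 2*acc = z + 4))


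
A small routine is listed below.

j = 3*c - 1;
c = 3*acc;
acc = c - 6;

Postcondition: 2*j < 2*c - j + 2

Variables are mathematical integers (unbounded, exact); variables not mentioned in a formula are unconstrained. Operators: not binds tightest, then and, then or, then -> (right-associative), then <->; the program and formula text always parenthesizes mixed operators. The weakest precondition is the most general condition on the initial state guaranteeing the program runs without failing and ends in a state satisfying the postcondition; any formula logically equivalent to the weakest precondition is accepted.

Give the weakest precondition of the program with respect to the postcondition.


Working backward. After the program, the postcondition 2*j < 2*c - j + 2 must hold; in canonical form it is 3*j < 2*c + 2.
Before acc := c - 6: 3*j < 2*c + 2
Before c := 3*acc: 3*j < 6*acc + 2
Before j := 3*c - 1: 9*c < 6*acc + 5
Answer: WP = 9*c < 6*acc + 5


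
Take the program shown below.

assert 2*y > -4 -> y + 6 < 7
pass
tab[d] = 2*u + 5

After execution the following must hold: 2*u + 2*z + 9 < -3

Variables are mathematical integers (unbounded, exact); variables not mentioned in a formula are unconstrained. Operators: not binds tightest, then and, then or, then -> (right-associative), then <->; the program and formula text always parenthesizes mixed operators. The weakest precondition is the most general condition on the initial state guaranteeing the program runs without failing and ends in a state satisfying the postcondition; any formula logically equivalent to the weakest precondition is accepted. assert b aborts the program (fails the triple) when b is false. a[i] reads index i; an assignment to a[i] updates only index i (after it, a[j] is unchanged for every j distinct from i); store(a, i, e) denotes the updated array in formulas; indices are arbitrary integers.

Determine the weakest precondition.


Working backward. After the program, the postcondition 2*u + 2*z + 9 < -3 must hold; in canonical form it is 2*u + 2*z < -12.
Before tab[d] := 2*u + 5: 2*u + 2*z < -12
Before skip: 2*u + 2*z < -12
Before assert 2*y > -4 -> y + 6 < 7: (2*y > -4 -> y < 1) and 2*u + 2*z < -12
Answer: WP = (2*y > -4 -> y < 1) and 2*u + 2*z < -12


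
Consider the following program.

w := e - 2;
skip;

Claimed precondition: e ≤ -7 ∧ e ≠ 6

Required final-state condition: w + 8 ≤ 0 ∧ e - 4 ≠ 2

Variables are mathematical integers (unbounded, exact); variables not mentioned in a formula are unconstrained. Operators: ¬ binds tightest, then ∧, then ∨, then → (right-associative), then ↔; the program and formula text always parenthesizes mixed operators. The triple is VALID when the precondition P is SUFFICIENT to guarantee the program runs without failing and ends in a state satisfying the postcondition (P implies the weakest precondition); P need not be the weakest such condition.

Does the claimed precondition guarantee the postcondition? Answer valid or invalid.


Working backward. After the program, the postcondition w + 8 ≤ 0 ∧ e - 4 ≠ 2 must hold; in canonical form it is w ≤ -8 ∧ e ≠ 6.
Before skip: w ≤ -8 ∧ e ≠ 6
Before w := e - 2: e ≤ -6 ∧ e ≠ 6
The weakest precondition is e ≤ -6 ∧ e ≠ 6.
Check whether e ≤ -7 ∧ e ≠ 6 implies it.
Every state satisfying the precondition satisfies the weakest precondition: the implication holds.
Answer: valid


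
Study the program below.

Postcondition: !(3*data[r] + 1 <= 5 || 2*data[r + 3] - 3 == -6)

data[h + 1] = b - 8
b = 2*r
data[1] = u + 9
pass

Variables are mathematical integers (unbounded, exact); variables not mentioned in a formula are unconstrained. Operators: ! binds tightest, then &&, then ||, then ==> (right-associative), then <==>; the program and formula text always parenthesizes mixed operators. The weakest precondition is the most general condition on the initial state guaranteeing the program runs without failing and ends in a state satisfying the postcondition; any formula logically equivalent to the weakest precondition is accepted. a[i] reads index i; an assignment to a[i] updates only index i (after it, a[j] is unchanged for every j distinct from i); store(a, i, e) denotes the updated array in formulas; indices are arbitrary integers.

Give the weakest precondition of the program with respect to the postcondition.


Working backward. After the program, the postcondition !(3*data[r] + 1 <= 5 || 2*data[r + 3] - 3 == -6) must hold; in canonical form it is !(3*data[r] <= 4 || 2*data[r + 3] == -3).
Before skip: !(3*data[r] <= 4 || 2*data[r + 3] == -3)
Before data[1] := u + 9: !(3*store(data, 1, u + 9)[r] <= 4 || 2*store(data, 1, u + 9)[r + 3] == -3)
Before b := 2*r: !(3*store(data, 1, u + 9)[r] <= 4 || 2*store(data, 1, u + 9)[r + 3] == -3)
Before data[h + 1] := b - 8: !(3*store(store(data, h + 1, b - 8), 1, u + 9)[r] <= 4 || 2*store(store(data, h + 1, b - 8), 1, u + 9)[r + 3] == -3)
Answer: WP = !(3*store(store(data, h + 1, b - 8), 1, u + 9)[r] <= 4 || 2*store(store(data, h + 1, b - 8), 1, u + 9)[r + 3] == -3)


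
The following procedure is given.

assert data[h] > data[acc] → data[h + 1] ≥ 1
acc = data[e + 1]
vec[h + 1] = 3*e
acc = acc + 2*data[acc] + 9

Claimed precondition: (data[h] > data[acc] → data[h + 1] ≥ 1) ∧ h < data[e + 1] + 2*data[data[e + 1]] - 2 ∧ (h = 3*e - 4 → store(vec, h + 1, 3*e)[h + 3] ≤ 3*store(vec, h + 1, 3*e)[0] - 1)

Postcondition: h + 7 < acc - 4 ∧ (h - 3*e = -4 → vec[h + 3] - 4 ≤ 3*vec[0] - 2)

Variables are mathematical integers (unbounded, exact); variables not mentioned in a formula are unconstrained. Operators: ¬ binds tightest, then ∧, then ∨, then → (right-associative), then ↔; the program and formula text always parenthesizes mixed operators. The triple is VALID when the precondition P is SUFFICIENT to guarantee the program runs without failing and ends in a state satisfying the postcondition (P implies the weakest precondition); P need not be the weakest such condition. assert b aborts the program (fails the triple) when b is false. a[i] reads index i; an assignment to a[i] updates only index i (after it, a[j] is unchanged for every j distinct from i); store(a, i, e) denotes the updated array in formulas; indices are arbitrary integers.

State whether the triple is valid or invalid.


Working backward. After the program, the postcondition h + 7 < acc - 4 ∧ (h - 3*e = -4 → vec[h + 3] - 4 ≤ 3*vec[0] - 2) must hold; in canonical form it is h < acc - 11 ∧ (h = 3*e - 4 → vec[h + 3] ≤ 3*vec[0] + 2).
Before acc := acc + 2*data[acc] + 9: h < 2*data[acc] + acc - 2 ∧ (h = 3*e - 4 → vec[h + 3] ≤ 3*vec[0] + 2)
Before vec[h + 1] := 3*e: h < 2*data[acc] + acc - 2 ∧ (h = 3*e - 4 → store(vec, h + 1, 3*e)[h + 3] ≤ 3*store(vec, h + 1, 3*e)[0] + 2)
Before acc := data[e + 1]: h < data[e + 1] + 2*data[data[e + 1]] - 2 ∧ (h = 3*e - 4 → store(vec, h + 1, 3*e)[h + 3] ≤ 3*store(vec, h + 1, 3*e)[0] + 2)
Before assert data[h] > data[acc] → data[h + 1] ≥ 1: (data[h] > data[acc] → data[h + 1] ≥ 1) ∧ h < data[e + 1] + 2*data[data[e + 1]] - 2 ∧ (h = 3*e - 4 → store(vec, h + 1, 3*e)[h + 3] ≤ 3*store(vec, h + 1, 3*e)[0] + 2)
The weakest precondition is (data[h] > data[acc] → data[h + 1] ≥ 1) ∧ h < data[e + 1] + 2*data[data[e + 1]] - 2 ∧ (h = 3*e - 4 → store(vec, h + 1, 3*e)[h + 3] ≤ 3*store(vec, h + 1, 3*e)[0] + 2).
Check whether (data[h] > data[acc] → data[h + 1] ≥ 1) ∧ h < data[e + 1] + 2*data[data[e + 1]] - 2 ∧ (h = 3*e - 4 → store(vec, h + 1, 3*e)[h + 3] ≤ 3*store(vec, h + 1, 3*e)[0] - 1) implies it.
Every state satisfying the precondition satisfies the weakest precondition: the implication holds.
Answer: valid


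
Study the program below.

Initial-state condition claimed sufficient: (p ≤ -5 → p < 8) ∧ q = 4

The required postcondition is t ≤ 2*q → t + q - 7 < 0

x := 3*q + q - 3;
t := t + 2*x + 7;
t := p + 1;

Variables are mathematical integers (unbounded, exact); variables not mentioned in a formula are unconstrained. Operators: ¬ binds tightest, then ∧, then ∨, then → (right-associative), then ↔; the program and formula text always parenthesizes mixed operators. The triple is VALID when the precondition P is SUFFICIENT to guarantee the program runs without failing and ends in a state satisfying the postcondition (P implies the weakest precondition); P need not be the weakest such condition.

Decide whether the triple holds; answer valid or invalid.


Working backward. After the program, the postcondition t ≤ 2*q → t + q - 7 < 0 must hold; in canonical form it is t ≤ 2*q → q + t < 7.
Before t := p + 1: p ≤ 2*q - 1 → p + q < 6
Before t := t + 2*x + 7: p ≤ 2*q - 1 → p + q < 6
Before x := 3*q + q - 3: p ≤ 2*q - 1 → p + q < 6
The weakest precondition is p ≤ 2*q - 1 → p + q < 6.
Check whether (p ≤ -5 → p < 8) ∧ q = 4 implies it.
Countermodel: at the initial state p = 2, q = 4, the precondition holds but the weakest precondition fails.
Answer: invalid


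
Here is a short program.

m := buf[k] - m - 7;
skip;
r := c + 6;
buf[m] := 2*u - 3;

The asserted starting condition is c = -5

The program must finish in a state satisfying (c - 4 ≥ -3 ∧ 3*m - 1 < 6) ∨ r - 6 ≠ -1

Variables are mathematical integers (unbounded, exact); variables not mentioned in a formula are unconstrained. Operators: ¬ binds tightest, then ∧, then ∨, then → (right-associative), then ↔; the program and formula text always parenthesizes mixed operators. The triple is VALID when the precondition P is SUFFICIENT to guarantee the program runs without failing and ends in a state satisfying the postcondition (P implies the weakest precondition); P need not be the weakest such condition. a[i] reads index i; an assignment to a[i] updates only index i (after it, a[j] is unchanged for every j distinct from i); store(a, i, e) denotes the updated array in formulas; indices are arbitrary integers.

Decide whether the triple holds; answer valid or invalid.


Working backward. After the program, the postcondition (c - 4 ≥ -3 ∧ 3*m - 1 < 6) ∨ r - 6 ≠ -1 must hold; in canonical form it is (c ≥ 1 ∧ 3*m < 7) ∨ r ≠ 5.
Before buf[m] := 2*u - 3: (c ≥ 1 ∧ 3*m < 7) ∨ r ≠ 5
Before r := c + 6: (c ≥ 1 ∧ 3*m < 7) ∨ c ≠ -1
Before skip: (c ≥ 1 ∧ 3*m < 7) ∨ c ≠ -1
Before m := buf[k] - m - 7: (c ≥ 1 ∧ 3*buf[k] < 3*m + 28) ∨ c ≠ -1
The weakest precondition is (c ≥ 1 ∧ 3*buf[k] < 3*m + 28) ∨ c ≠ -1.
Check whether c = -5 implies it.
Every state satisfying the precondition satisfies the weakest precondition: the implication holds.
Answer: valid
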